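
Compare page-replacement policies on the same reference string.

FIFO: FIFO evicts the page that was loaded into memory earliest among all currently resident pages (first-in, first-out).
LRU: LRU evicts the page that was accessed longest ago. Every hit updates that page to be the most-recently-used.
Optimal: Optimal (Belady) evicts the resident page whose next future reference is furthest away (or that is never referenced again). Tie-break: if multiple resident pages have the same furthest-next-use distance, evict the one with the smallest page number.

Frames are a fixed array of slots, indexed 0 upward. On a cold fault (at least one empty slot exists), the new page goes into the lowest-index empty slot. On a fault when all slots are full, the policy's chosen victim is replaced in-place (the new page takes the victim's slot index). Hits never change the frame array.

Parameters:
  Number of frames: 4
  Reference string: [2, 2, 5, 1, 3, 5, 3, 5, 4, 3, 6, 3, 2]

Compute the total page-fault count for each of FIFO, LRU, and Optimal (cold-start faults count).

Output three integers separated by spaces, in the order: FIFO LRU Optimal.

--- FIFO ---
  step 0: ref 2 -> FAULT, frames=[2,-,-,-] (faults so far: 1)
  step 1: ref 2 -> HIT, frames=[2,-,-,-] (faults so far: 1)
  step 2: ref 5 -> FAULT, frames=[2,5,-,-] (faults so far: 2)
  step 3: ref 1 -> FAULT, frames=[2,5,1,-] (faults so far: 3)
  step 4: ref 3 -> FAULT, frames=[2,5,1,3] (faults so far: 4)
  step 5: ref 5 -> HIT, frames=[2,5,1,3] (faults so far: 4)
  step 6: ref 3 -> HIT, frames=[2,5,1,3] (faults so far: 4)
  step 7: ref 5 -> HIT, frames=[2,5,1,3] (faults so far: 4)
  step 8: ref 4 -> FAULT, evict 2, frames=[4,5,1,3] (faults so far: 5)
  step 9: ref 3 -> HIT, frames=[4,5,1,3] (faults so far: 5)
  step 10: ref 6 -> FAULT, evict 5, frames=[4,6,1,3] (faults so far: 6)
  step 11: ref 3 -> HIT, frames=[4,6,1,3] (faults so far: 6)
  step 12: ref 2 -> FAULT, evict 1, frames=[4,6,2,3] (faults so far: 7)
  FIFO total faults: 7
--- LRU ---
  step 0: ref 2 -> FAULT, frames=[2,-,-,-] (faults so far: 1)
  step 1: ref 2 -> HIT, frames=[2,-,-,-] (faults so far: 1)
  step 2: ref 5 -> FAULT, frames=[2,5,-,-] (faults so far: 2)
  step 3: ref 1 -> FAULT, frames=[2,5,1,-] (faults so far: 3)
  step 4: ref 3 -> FAULT, frames=[2,5,1,3] (faults so far: 4)
  step 5: ref 5 -> HIT, frames=[2,5,1,3] (faults so far: 4)
  step 6: ref 3 -> HIT, frames=[2,5,1,3] (faults so far: 4)
  step 7: ref 5 -> HIT, frames=[2,5,1,3] (faults so far: 4)
  step 8: ref 4 -> FAULT, evict 2, frames=[4,5,1,3] (faults so far: 5)
  step 9: ref 3 -> HIT, frames=[4,5,1,3] (faults so far: 5)
  step 10: ref 6 -> FAULT, evict 1, frames=[4,5,6,3] (faults so far: 6)
  step 11: ref 3 -> HIT, frames=[4,5,6,3] (faults so far: 6)
  step 12: ref 2 -> FAULT, evict 5, frames=[4,2,6,3] (faults so far: 7)
  LRU total faults: 7
--- Optimal ---
  step 0: ref 2 -> FAULT, frames=[2,-,-,-] (faults so far: 1)
  step 1: ref 2 -> HIT, frames=[2,-,-,-] (faults so far: 1)
  step 2: ref 5 -> FAULT, frames=[2,5,-,-] (faults so far: 2)
  step 3: ref 1 -> FAULT, frames=[2,5,1,-] (faults so far: 3)
  step 4: ref 3 -> FAULT, frames=[2,5,1,3] (faults so far: 4)
  step 5: ref 5 -> HIT, frames=[2,5,1,3] (faults so far: 4)
  step 6: ref 3 -> HIT, frames=[2,5,1,3] (faults so far: 4)
  step 7: ref 5 -> HIT, frames=[2,5,1,3] (faults so far: 4)
  step 8: ref 4 -> FAULT, evict 1, frames=[2,5,4,3] (faults so far: 5)
  step 9: ref 3 -> HIT, frames=[2,5,4,3] (faults so far: 5)
  step 10: ref 6 -> FAULT, evict 4, frames=[2,5,6,3] (faults so far: 6)
  step 11: ref 3 -> HIT, frames=[2,5,6,3] (faults so far: 6)
  step 12: ref 2 -> HIT, frames=[2,5,6,3] (faults so far: 6)
  Optimal total faults: 6

Answer: 7 7 6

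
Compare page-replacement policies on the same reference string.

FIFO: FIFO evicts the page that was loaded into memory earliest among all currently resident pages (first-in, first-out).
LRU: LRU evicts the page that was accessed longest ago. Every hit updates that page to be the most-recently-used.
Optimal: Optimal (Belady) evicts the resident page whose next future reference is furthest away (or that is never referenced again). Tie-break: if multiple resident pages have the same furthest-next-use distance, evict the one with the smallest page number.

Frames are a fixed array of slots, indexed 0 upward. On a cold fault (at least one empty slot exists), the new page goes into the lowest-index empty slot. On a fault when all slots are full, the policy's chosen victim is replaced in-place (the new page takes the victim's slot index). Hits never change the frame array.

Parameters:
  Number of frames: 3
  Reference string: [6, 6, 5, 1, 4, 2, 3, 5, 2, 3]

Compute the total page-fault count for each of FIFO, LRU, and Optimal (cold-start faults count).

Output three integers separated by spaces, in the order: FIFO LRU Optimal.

Answer: 7 7 6

Derivation:
--- FIFO ---
  step 0: ref 6 -> FAULT, frames=[6,-,-] (faults so far: 1)
  step 1: ref 6 -> HIT, frames=[6,-,-] (faults so far: 1)
  step 2: ref 5 -> FAULT, frames=[6,5,-] (faults so far: 2)
  step 3: ref 1 -> FAULT, frames=[6,5,1] (faults so far: 3)
  step 4: ref 4 -> FAULT, evict 6, frames=[4,5,1] (faults so far: 4)
  step 5: ref 2 -> FAULT, evict 5, frames=[4,2,1] (faults so far: 5)
  step 6: ref 3 -> FAULT, evict 1, frames=[4,2,3] (faults so far: 6)
  step 7: ref 5 -> FAULT, evict 4, frames=[5,2,3] (faults so far: 7)
  step 8: ref 2 -> HIT, frames=[5,2,3] (faults so far: 7)
  step 9: ref 3 -> HIT, frames=[5,2,3] (faults so far: 7)
  FIFO total faults: 7
--- LRU ---
  step 0: ref 6 -> FAULT, frames=[6,-,-] (faults so far: 1)
  step 1: ref 6 -> HIT, frames=[6,-,-] (faults so far: 1)
  step 2: ref 5 -> FAULT, frames=[6,5,-] (faults so far: 2)
  step 3: ref 1 -> FAULT, frames=[6,5,1] (faults so far: 3)
  step 4: ref 4 -> FAULT, evict 6, frames=[4,5,1] (faults so far: 4)
  step 5: ref 2 -> FAULT, evict 5, frames=[4,2,1] (faults so far: 5)
  step 6: ref 3 -> FAULT, evict 1, frames=[4,2,3] (faults so far: 6)
  step 7: ref 5 -> FAULT, evict 4, frames=[5,2,3] (faults so far: 7)
  step 8: ref 2 -> HIT, frames=[5,2,3] (faults so far: 7)
  step 9: ref 3 -> HIT, frames=[5,2,3] (faults so far: 7)
  LRU total faults: 7
--- Optimal ---
  step 0: ref 6 -> FAULT, frames=[6,-,-] (faults so far: 1)
  step 1: ref 6 -> HIT, frames=[6,-,-] (faults so far: 1)
  step 2: ref 5 -> FAULT, frames=[6,5,-] (faults so far: 2)
  step 3: ref 1 -> FAULT, frames=[6,5,1] (faults so far: 3)
  step 4: ref 4 -> FAULT, evict 1, frames=[6,5,4] (faults so far: 4)
  step 5: ref 2 -> FAULT, evict 4, frames=[6,5,2] (faults so far: 5)
  step 6: ref 3 -> FAULT, evict 6, frames=[3,5,2] (faults so far: 6)
  step 7: ref 5 -> HIT, frames=[3,5,2] (faults so far: 6)
  step 8: ref 2 -> HIT, frames=[3,5,2] (faults so far: 6)
  step 9: ref 3 -> HIT, frames=[3,5,2] (faults so far: 6)
  Optimal total faults: 6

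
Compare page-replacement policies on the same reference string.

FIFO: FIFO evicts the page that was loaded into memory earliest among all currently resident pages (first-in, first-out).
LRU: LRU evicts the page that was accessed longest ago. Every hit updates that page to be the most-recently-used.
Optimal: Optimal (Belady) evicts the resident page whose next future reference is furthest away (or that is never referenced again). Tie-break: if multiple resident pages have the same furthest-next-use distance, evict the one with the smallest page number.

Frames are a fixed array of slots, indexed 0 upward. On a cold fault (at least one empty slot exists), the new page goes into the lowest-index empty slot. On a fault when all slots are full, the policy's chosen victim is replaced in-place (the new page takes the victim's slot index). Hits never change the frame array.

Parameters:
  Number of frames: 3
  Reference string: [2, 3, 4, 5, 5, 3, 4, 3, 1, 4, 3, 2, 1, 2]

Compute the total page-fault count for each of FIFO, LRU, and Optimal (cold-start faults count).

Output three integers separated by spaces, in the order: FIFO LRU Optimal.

Answer: 7 7 6

Derivation:
--- FIFO ---
  step 0: ref 2 -> FAULT, frames=[2,-,-] (faults so far: 1)
  step 1: ref 3 -> FAULT, frames=[2,3,-] (faults so far: 2)
  step 2: ref 4 -> FAULT, frames=[2,3,4] (faults so far: 3)
  step 3: ref 5 -> FAULT, evict 2, frames=[5,3,4] (faults so far: 4)
  step 4: ref 5 -> HIT, frames=[5,3,4] (faults so far: 4)
  step 5: ref 3 -> HIT, frames=[5,3,4] (faults so far: 4)
  step 6: ref 4 -> HIT, frames=[5,3,4] (faults so far: 4)
  step 7: ref 3 -> HIT, frames=[5,3,4] (faults so far: 4)
  step 8: ref 1 -> FAULT, evict 3, frames=[5,1,4] (faults so far: 5)
  step 9: ref 4 -> HIT, frames=[5,1,4] (faults so far: 5)
  step 10: ref 3 -> FAULT, evict 4, frames=[5,1,3] (faults so far: 6)
  step 11: ref 2 -> FAULT, evict 5, frames=[2,1,3] (faults so far: 7)
  step 12: ref 1 -> HIT, frames=[2,1,3] (faults so far: 7)
  step 13: ref 2 -> HIT, frames=[2,1,3] (faults so far: 7)
  FIFO total faults: 7
--- LRU ---
  step 0: ref 2 -> FAULT, frames=[2,-,-] (faults so far: 1)
  step 1: ref 3 -> FAULT, frames=[2,3,-] (faults so far: 2)
  step 2: ref 4 -> FAULT, frames=[2,3,4] (faults so far: 3)
  step 3: ref 5 -> FAULT, evict 2, frames=[5,3,4] (faults so far: 4)
  step 4: ref 5 -> HIT, frames=[5,3,4] (faults so far: 4)
  step 5: ref 3 -> HIT, frames=[5,3,4] (faults so far: 4)
  step 6: ref 4 -> HIT, frames=[5,3,4] (faults so far: 4)
  step 7: ref 3 -> HIT, frames=[5,3,4] (faults so far: 4)
  step 8: ref 1 -> FAULT, evict 5, frames=[1,3,4] (faults so far: 5)
  step 9: ref 4 -> HIT, frames=[1,3,4] (faults so far: 5)
  step 10: ref 3 -> HIT, frames=[1,3,4] (faults so far: 5)
  step 11: ref 2 -> FAULT, evict 1, frames=[2,3,4] (faults so far: 6)
  step 12: ref 1 -> FAULT, evict 4, frames=[2,3,1] (faults so far: 7)
  step 13: ref 2 -> HIT, frames=[2,3,1] (faults so far: 7)
  LRU total faults: 7
--- Optimal ---
  step 0: ref 2 -> FAULT, frames=[2,-,-] (faults so far: 1)
  step 1: ref 3 -> FAULT, frames=[2,3,-] (faults so far: 2)
  step 2: ref 4 -> FAULT, frames=[2,3,4] (faults so far: 3)
  step 3: ref 5 -> FAULT, evict 2, frames=[5,3,4] (faults so far: 4)
  step 4: ref 5 -> HIT, frames=[5,3,4] (faults so far: 4)
  step 5: ref 3 -> HIT, frames=[5,3,4] (faults so far: 4)
  step 6: ref 4 -> HIT, frames=[5,3,4] (faults so far: 4)
  step 7: ref 3 -> HIT, frames=[5,3,4] (faults so far: 4)
  step 8: ref 1 -> FAULT, evict 5, frames=[1,3,4] (faults so far: 5)
  step 9: ref 4 -> HIT, frames=[1,3,4] (faults so far: 5)
  step 10: ref 3 -> HIT, frames=[1,3,4] (faults so far: 5)
  step 11: ref 2 -> FAULT, evict 3, frames=[1,2,4] (faults so far: 6)
  step 12: ref 1 -> HIT, frames=[1,2,4] (faults so far: 6)
  step 13: ref 2 -> HIT, frames=[1,2,4] (faults so far: 6)
  Optimal total faults: 6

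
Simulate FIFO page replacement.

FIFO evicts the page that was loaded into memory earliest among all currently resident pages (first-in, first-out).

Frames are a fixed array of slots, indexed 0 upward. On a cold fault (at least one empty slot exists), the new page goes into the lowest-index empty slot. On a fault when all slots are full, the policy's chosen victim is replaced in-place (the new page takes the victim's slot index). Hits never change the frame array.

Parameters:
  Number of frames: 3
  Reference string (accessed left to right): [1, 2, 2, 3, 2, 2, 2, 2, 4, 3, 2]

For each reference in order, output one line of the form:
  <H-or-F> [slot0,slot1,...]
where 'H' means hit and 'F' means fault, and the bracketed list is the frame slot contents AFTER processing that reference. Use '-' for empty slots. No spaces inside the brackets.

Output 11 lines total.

F [1,-,-]
F [1,2,-]
H [1,2,-]
F [1,2,3]
H [1,2,3]
H [1,2,3]
H [1,2,3]
H [1,2,3]
F [4,2,3]
H [4,2,3]
H [4,2,3]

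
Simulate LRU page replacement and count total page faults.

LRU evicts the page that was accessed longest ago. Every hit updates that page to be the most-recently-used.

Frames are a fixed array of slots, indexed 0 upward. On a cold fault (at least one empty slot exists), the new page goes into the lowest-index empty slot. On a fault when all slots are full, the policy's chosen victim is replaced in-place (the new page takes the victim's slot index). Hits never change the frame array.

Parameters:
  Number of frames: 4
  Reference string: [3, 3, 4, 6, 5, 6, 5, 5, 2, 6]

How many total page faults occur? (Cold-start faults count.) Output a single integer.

Answer: 5

Derivation:
Step 0: ref 3 → FAULT, frames=[3,-,-,-]
Step 1: ref 3 → HIT, frames=[3,-,-,-]
Step 2: ref 4 → FAULT, frames=[3,4,-,-]
Step 3: ref 6 → FAULT, frames=[3,4,6,-]
Step 4: ref 5 → FAULT, frames=[3,4,6,5]
Step 5: ref 6 → HIT, frames=[3,4,6,5]
Step 6: ref 5 → HIT, frames=[3,4,6,5]
Step 7: ref 5 → HIT, frames=[3,4,6,5]
Step 8: ref 2 → FAULT (evict 3), frames=[2,4,6,5]
Step 9: ref 6 → HIT, frames=[2,4,6,5]
Total faults: 5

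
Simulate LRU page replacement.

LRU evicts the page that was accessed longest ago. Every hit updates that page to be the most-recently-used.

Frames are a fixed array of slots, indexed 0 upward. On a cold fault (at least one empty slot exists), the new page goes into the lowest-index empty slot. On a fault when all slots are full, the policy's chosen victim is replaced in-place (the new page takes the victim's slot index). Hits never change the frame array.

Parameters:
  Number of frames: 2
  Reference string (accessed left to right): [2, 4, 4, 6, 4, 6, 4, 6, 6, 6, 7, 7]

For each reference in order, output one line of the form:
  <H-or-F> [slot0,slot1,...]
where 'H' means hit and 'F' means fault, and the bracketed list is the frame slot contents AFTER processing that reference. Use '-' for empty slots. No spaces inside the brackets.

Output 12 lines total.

F [2,-]
F [2,4]
H [2,4]
F [6,4]
H [6,4]
H [6,4]
H [6,4]
H [6,4]
H [6,4]
H [6,4]
F [6,7]
H [6,7]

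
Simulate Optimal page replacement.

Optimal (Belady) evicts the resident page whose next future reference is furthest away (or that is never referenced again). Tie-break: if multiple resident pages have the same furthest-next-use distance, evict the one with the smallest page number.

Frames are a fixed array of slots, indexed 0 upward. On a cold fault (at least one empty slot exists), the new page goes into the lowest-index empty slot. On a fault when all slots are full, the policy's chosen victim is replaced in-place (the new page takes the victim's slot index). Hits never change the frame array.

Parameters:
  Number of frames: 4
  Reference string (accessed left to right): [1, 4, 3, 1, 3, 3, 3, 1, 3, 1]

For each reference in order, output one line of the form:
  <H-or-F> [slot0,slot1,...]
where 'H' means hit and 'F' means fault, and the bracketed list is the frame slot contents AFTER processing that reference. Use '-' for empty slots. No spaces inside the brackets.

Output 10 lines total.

F [1,-,-,-]
F [1,4,-,-]
F [1,4,3,-]
H [1,4,3,-]
H [1,4,3,-]
H [1,4,3,-]
H [1,4,3,-]
H [1,4,3,-]
H [1,4,3,-]
H [1,4,3,-]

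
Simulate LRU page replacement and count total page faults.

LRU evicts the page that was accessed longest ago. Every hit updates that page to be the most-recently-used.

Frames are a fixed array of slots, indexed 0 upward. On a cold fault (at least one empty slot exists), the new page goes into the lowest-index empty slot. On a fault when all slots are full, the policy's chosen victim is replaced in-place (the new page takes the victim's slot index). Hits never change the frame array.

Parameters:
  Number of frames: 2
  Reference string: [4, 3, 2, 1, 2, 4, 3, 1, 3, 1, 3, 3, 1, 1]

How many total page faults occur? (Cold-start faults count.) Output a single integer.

Step 0: ref 4 → FAULT, frames=[4,-]
Step 1: ref 3 → FAULT, frames=[4,3]
Step 2: ref 2 → FAULT (evict 4), frames=[2,3]
Step 3: ref 1 → FAULT (evict 3), frames=[2,1]
Step 4: ref 2 → HIT, frames=[2,1]
Step 5: ref 4 → FAULT (evict 1), frames=[2,4]
Step 6: ref 3 → FAULT (evict 2), frames=[3,4]
Step 7: ref 1 → FAULT (evict 4), frames=[3,1]
Step 8: ref 3 → HIT, frames=[3,1]
Step 9: ref 1 → HIT, frames=[3,1]
Step 10: ref 3 → HIT, frames=[3,1]
Step 11: ref 3 → HIT, frames=[3,1]
Step 12: ref 1 → HIT, frames=[3,1]
Step 13: ref 1 → HIT, frames=[3,1]
Total faults: 7

Answer: 7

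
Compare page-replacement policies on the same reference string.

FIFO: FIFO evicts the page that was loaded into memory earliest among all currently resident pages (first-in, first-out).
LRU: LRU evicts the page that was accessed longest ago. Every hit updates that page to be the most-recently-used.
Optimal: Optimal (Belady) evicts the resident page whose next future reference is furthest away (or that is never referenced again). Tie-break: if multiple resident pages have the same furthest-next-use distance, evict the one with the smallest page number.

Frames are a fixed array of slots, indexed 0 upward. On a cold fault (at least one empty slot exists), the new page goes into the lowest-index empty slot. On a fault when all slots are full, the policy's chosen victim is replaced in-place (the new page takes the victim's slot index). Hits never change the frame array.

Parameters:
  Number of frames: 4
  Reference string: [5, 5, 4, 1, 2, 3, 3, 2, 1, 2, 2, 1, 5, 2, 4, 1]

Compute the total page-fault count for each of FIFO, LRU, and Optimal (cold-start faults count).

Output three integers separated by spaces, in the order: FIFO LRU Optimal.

--- FIFO ---
  step 0: ref 5 -> FAULT, frames=[5,-,-,-] (faults so far: 1)
  step 1: ref 5 -> HIT, frames=[5,-,-,-] (faults so far: 1)
  step 2: ref 4 -> FAULT, frames=[5,4,-,-] (faults so far: 2)
  step 3: ref 1 -> FAULT, frames=[5,4,1,-] (faults so far: 3)
  step 4: ref 2 -> FAULT, frames=[5,4,1,2] (faults so far: 4)
  step 5: ref 3 -> FAULT, evict 5, frames=[3,4,1,2] (faults so far: 5)
  step 6: ref 3 -> HIT, frames=[3,4,1,2] (faults so far: 5)
  step 7: ref 2 -> HIT, frames=[3,4,1,2] (faults so far: 5)
  step 8: ref 1 -> HIT, frames=[3,4,1,2] (faults so far: 5)
  step 9: ref 2 -> HIT, frames=[3,4,1,2] (faults so far: 5)
  step 10: ref 2 -> HIT, frames=[3,4,1,2] (faults so far: 5)
  step 11: ref 1 -> HIT, frames=[3,4,1,2] (faults so far: 5)
  step 12: ref 5 -> FAULT, evict 4, frames=[3,5,1,2] (faults so far: 6)
  step 13: ref 2 -> HIT, frames=[3,5,1,2] (faults so far: 6)
  step 14: ref 4 -> FAULT, evict 1, frames=[3,5,4,2] (faults so far: 7)
  step 15: ref 1 -> FAULT, evict 2, frames=[3,5,4,1] (faults so far: 8)
  FIFO total faults: 8
--- LRU ---
  step 0: ref 5 -> FAULT, frames=[5,-,-,-] (faults so far: 1)
  step 1: ref 5 -> HIT, frames=[5,-,-,-] (faults so far: 1)
  step 2: ref 4 -> FAULT, frames=[5,4,-,-] (faults so far: 2)
  step 3: ref 1 -> FAULT, frames=[5,4,1,-] (faults so far: 3)
  step 4: ref 2 -> FAULT, frames=[5,4,1,2] (faults so far: 4)
  step 5: ref 3 -> FAULT, evict 5, frames=[3,4,1,2] (faults so far: 5)
  step 6: ref 3 -> HIT, frames=[3,4,1,2] (faults so far: 5)
  step 7: ref 2 -> HIT, frames=[3,4,1,2] (faults so far: 5)
  step 8: ref 1 -> HIT, frames=[3,4,1,2] (faults so far: 5)
  step 9: ref 2 -> HIT, frames=[3,4,1,2] (faults so far: 5)
  step 10: ref 2 -> HIT, frames=[3,4,1,2] (faults so far: 5)
  step 11: ref 1 -> HIT, frames=[3,4,1,2] (faults so far: 5)
  step 12: ref 5 -> FAULT, evict 4, frames=[3,5,1,2] (faults so far: 6)
  step 13: ref 2 -> HIT, frames=[3,5,1,2] (faults so far: 6)
  step 14: ref 4 -> FAULT, evict 3, frames=[4,5,1,2] (faults so far: 7)
  step 15: ref 1 -> HIT, frames=[4,5,1,2] (faults so far: 7)
  LRU total faults: 7
--- Optimal ---
  step 0: ref 5 -> FAULT, frames=[5,-,-,-] (faults so far: 1)
  step 1: ref 5 -> HIT, frames=[5,-,-,-] (faults so far: 1)
  step 2: ref 4 -> FAULT, frames=[5,4,-,-] (faults so far: 2)
  step 3: ref 1 -> FAULT, frames=[5,4,1,-] (faults so far: 3)
  step 4: ref 2 -> FAULT, frames=[5,4,1,2] (faults so far: 4)
  step 5: ref 3 -> FAULT, evict 4, frames=[5,3,1,2] (faults so far: 5)
  step 6: ref 3 -> HIT, frames=[5,3,1,2] (faults so far: 5)
  step 7: ref 2 -> HIT, frames=[5,3,1,2] (faults so far: 5)
  step 8: ref 1 -> HIT, frames=[5,3,1,2] (faults so far: 5)
  step 9: ref 2 -> HIT, frames=[5,3,1,2] (faults so far: 5)
  step 10: ref 2 -> HIT, frames=[5,3,1,2] (faults so far: 5)
  step 11: ref 1 -> HIT, frames=[5,3,1,2] (faults so far: 5)
  step 12: ref 5 -> HIT, frames=[5,3,1,2] (faults so far: 5)
  step 13: ref 2 -> HIT, frames=[5,3,1,2] (faults so far: 5)
  step 14: ref 4 -> FAULT, evict 2, frames=[5,3,1,4] (faults so far: 6)
  step 15: ref 1 -> HIT, frames=[5,3,1,4] (faults so far: 6)
  Optimal total faults: 6

Answer: 8 7 6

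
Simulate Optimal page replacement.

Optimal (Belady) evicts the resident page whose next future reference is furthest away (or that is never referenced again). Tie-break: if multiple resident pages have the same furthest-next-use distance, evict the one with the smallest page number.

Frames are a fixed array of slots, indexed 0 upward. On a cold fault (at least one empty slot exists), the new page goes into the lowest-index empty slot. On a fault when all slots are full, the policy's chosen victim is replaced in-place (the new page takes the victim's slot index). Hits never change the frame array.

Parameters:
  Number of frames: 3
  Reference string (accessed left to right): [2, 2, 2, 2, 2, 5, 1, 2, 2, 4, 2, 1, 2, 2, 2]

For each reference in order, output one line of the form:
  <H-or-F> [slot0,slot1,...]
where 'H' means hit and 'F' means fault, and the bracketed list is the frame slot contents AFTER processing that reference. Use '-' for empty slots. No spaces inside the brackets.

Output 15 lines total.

F [2,-,-]
H [2,-,-]
H [2,-,-]
H [2,-,-]
H [2,-,-]
F [2,5,-]
F [2,5,1]
H [2,5,1]
H [2,5,1]
F [2,4,1]
H [2,4,1]
H [2,4,1]
H [2,4,1]
H [2,4,1]
H [2,4,1]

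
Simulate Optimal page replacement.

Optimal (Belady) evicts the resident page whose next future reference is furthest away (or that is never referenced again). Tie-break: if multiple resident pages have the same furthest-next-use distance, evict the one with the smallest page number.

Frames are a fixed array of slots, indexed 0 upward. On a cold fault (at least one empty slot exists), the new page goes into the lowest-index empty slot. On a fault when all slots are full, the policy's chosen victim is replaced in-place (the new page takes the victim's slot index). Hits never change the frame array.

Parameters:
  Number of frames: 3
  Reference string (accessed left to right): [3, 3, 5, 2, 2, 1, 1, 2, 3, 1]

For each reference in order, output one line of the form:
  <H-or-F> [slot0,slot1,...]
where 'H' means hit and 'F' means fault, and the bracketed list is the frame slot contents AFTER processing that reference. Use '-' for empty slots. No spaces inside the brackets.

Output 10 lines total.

F [3,-,-]
H [3,-,-]
F [3,5,-]
F [3,5,2]
H [3,5,2]
F [3,1,2]
H [3,1,2]
H [3,1,2]
H [3,1,2]
H [3,1,2]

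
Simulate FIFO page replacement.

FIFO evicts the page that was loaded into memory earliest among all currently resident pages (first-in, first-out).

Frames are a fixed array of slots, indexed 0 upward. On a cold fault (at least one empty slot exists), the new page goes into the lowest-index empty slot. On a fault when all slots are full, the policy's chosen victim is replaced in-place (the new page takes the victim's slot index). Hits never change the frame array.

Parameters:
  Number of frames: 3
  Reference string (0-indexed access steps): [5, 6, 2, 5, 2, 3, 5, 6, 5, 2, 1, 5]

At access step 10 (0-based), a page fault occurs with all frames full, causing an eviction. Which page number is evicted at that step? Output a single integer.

Step 0: ref 5 -> FAULT, frames=[5,-,-]
Step 1: ref 6 -> FAULT, frames=[5,6,-]
Step 2: ref 2 -> FAULT, frames=[5,6,2]
Step 3: ref 5 -> HIT, frames=[5,6,2]
Step 4: ref 2 -> HIT, frames=[5,6,2]
Step 5: ref 3 -> FAULT, evict 5, frames=[3,6,2]
Step 6: ref 5 -> FAULT, evict 6, frames=[3,5,2]
Step 7: ref 6 -> FAULT, evict 2, frames=[3,5,6]
Step 8: ref 5 -> HIT, frames=[3,5,6]
Step 9: ref 2 -> FAULT, evict 3, frames=[2,5,6]
Step 10: ref 1 -> FAULT, evict 5, frames=[2,1,6]
At step 10: evicted page 5

Answer: 5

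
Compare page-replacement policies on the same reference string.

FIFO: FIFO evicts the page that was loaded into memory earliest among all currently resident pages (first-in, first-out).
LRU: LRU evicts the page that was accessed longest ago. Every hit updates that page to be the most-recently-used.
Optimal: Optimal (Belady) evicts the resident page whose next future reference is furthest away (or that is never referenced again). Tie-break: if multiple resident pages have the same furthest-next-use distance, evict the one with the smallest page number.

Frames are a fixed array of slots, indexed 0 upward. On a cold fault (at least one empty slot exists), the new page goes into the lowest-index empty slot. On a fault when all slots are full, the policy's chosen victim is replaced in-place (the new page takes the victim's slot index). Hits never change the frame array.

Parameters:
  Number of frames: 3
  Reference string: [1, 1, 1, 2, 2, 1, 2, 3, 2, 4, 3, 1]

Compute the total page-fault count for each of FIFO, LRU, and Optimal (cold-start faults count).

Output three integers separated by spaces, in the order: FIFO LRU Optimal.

--- FIFO ---
  step 0: ref 1 -> FAULT, frames=[1,-,-] (faults so far: 1)
  step 1: ref 1 -> HIT, frames=[1,-,-] (faults so far: 1)
  step 2: ref 1 -> HIT, frames=[1,-,-] (faults so far: 1)
  step 3: ref 2 -> FAULT, frames=[1,2,-] (faults so far: 2)
  step 4: ref 2 -> HIT, frames=[1,2,-] (faults so far: 2)
  step 5: ref 1 -> HIT, frames=[1,2,-] (faults so far: 2)
  step 6: ref 2 -> HIT, frames=[1,2,-] (faults so far: 2)
  step 7: ref 3 -> FAULT, frames=[1,2,3] (faults so far: 3)
  step 8: ref 2 -> HIT, frames=[1,2,3] (faults so far: 3)
  step 9: ref 4 -> FAULT, evict 1, frames=[4,2,3] (faults so far: 4)
  step 10: ref 3 -> HIT, frames=[4,2,3] (faults so far: 4)
  step 11: ref 1 -> FAULT, evict 2, frames=[4,1,3] (faults so far: 5)
  FIFO total faults: 5
--- LRU ---
  step 0: ref 1 -> FAULT, frames=[1,-,-] (faults so far: 1)
  step 1: ref 1 -> HIT, frames=[1,-,-] (faults so far: 1)
  step 2: ref 1 -> HIT, frames=[1,-,-] (faults so far: 1)
  step 3: ref 2 -> FAULT, frames=[1,2,-] (faults so far: 2)
  step 4: ref 2 -> HIT, frames=[1,2,-] (faults so far: 2)
  step 5: ref 1 -> HIT, frames=[1,2,-] (faults so far: 2)
  step 6: ref 2 -> HIT, frames=[1,2,-] (faults so far: 2)
  step 7: ref 3 -> FAULT, frames=[1,2,3] (faults so far: 3)
  step 8: ref 2 -> HIT, frames=[1,2,3] (faults so far: 3)
  step 9: ref 4 -> FAULT, evict 1, frames=[4,2,3] (faults so far: 4)
  step 10: ref 3 -> HIT, frames=[4,2,3] (faults so far: 4)
  step 11: ref 1 -> FAULT, evict 2, frames=[4,1,3] (faults so far: 5)
  LRU total faults: 5
--- Optimal ---
  step 0: ref 1 -> FAULT, frames=[1,-,-] (faults so far: 1)
  step 1: ref 1 -> HIT, frames=[1,-,-] (faults so far: 1)
  step 2: ref 1 -> HIT, frames=[1,-,-] (faults so far: 1)
  step 3: ref 2 -> FAULT, frames=[1,2,-] (faults so far: 2)
  step 4: ref 2 -> HIT, frames=[1,2,-] (faults so far: 2)
  step 5: ref 1 -> HIT, frames=[1,2,-] (faults so far: 2)
  step 6: ref 2 -> HIT, frames=[1,2,-] (faults so far: 2)
  step 7: ref 3 -> FAULT, frames=[1,2,3] (faults so far: 3)
  step 8: ref 2 -> HIT, frames=[1,2,3] (faults so far: 3)
  step 9: ref 4 -> FAULT, evict 2, frames=[1,4,3] (faults so far: 4)
  step 10: ref 3 -> HIT, frames=[1,4,3] (faults so far: 4)
  step 11: ref 1 -> HIT, frames=[1,4,3] (faults so far: 4)
  Optimal total faults: 4

Answer: 5 5 4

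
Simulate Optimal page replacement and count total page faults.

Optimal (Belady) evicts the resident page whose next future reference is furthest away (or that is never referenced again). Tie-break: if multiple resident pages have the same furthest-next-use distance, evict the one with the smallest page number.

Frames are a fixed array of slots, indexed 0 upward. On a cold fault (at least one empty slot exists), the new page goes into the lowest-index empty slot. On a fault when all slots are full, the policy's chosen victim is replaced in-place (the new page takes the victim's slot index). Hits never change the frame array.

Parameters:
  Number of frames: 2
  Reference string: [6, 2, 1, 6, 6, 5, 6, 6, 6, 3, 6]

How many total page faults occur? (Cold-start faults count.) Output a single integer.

Step 0: ref 6 → FAULT, frames=[6,-]
Step 1: ref 2 → FAULT, frames=[6,2]
Step 2: ref 1 → FAULT (evict 2), frames=[6,1]
Step 3: ref 6 → HIT, frames=[6,1]
Step 4: ref 6 → HIT, frames=[6,1]
Step 5: ref 5 → FAULT (evict 1), frames=[6,5]
Step 6: ref 6 → HIT, frames=[6,5]
Step 7: ref 6 → HIT, frames=[6,5]
Step 8: ref 6 → HIT, frames=[6,5]
Step 9: ref 3 → FAULT (evict 5), frames=[6,3]
Step 10: ref 6 → HIT, frames=[6,3]
Total faults: 5

Answer: 5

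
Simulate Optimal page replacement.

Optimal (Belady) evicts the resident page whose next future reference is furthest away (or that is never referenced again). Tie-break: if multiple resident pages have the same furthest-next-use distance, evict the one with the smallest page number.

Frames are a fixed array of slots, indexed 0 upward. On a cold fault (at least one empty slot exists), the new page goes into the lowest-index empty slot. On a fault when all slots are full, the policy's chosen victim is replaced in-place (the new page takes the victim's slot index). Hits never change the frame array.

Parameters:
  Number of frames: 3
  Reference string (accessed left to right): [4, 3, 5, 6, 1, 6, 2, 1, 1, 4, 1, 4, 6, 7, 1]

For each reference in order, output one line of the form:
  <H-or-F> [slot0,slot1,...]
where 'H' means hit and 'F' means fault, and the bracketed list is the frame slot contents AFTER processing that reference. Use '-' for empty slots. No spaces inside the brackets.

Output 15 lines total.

F [4,-,-]
F [4,3,-]
F [4,3,5]
F [4,6,5]
F [4,6,1]
H [4,6,1]
F [4,2,1]
H [4,2,1]
H [4,2,1]
H [4,2,1]
H [4,2,1]
H [4,2,1]
F [4,6,1]
F [7,6,1]
H [7,6,1]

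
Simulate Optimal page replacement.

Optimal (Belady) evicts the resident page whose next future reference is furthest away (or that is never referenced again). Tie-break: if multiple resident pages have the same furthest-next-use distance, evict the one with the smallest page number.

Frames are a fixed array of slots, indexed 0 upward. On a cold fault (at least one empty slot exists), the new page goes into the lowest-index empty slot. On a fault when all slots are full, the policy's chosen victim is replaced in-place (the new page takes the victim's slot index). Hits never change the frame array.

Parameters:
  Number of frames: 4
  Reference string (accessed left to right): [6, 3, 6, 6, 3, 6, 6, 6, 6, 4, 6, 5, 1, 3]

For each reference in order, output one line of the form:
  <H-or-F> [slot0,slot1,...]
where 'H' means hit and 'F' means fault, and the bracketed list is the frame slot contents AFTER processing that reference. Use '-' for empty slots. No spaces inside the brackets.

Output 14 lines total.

F [6,-,-,-]
F [6,3,-,-]
H [6,3,-,-]
H [6,3,-,-]
H [6,3,-,-]
H [6,3,-,-]
H [6,3,-,-]
H [6,3,-,-]
H [6,3,-,-]
F [6,3,4,-]
H [6,3,4,-]
F [6,3,4,5]
F [6,3,1,5]
H [6,3,1,5]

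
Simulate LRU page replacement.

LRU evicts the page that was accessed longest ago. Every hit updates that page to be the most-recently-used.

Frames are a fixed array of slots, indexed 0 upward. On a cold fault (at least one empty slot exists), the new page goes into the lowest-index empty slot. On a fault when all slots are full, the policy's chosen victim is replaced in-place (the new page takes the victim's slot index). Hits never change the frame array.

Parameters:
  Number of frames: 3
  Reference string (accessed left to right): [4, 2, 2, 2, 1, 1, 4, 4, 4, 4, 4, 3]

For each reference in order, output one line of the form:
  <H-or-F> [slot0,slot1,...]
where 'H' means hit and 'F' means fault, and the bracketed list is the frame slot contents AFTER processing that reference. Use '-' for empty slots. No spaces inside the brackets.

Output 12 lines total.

F [4,-,-]
F [4,2,-]
H [4,2,-]
H [4,2,-]
F [4,2,1]
H [4,2,1]
H [4,2,1]
H [4,2,1]
H [4,2,1]
H [4,2,1]
H [4,2,1]
F [4,3,1]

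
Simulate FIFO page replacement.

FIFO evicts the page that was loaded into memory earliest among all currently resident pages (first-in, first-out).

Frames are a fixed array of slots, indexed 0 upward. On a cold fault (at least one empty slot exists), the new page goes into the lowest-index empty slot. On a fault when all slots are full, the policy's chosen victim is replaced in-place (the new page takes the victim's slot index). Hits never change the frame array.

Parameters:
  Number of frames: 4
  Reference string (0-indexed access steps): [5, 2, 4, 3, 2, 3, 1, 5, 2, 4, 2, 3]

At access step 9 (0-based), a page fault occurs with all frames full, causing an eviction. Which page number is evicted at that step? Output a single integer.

Step 0: ref 5 -> FAULT, frames=[5,-,-,-]
Step 1: ref 2 -> FAULT, frames=[5,2,-,-]
Step 2: ref 4 -> FAULT, frames=[5,2,4,-]
Step 3: ref 3 -> FAULT, frames=[5,2,4,3]
Step 4: ref 2 -> HIT, frames=[5,2,4,3]
Step 5: ref 3 -> HIT, frames=[5,2,4,3]
Step 6: ref 1 -> FAULT, evict 5, frames=[1,2,4,3]
Step 7: ref 5 -> FAULT, evict 2, frames=[1,5,4,3]
Step 8: ref 2 -> FAULT, evict 4, frames=[1,5,2,3]
Step 9: ref 4 -> FAULT, evict 3, frames=[1,5,2,4]
At step 9: evicted page 3

Answer: 3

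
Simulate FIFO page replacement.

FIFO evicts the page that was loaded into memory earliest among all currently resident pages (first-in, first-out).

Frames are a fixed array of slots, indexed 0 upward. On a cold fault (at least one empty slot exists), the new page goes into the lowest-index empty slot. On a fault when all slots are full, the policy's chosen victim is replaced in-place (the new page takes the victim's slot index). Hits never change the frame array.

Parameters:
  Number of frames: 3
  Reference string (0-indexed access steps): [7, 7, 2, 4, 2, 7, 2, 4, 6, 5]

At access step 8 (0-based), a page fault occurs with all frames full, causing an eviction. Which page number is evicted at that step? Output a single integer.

Answer: 7

Derivation:
Step 0: ref 7 -> FAULT, frames=[7,-,-]
Step 1: ref 7 -> HIT, frames=[7,-,-]
Step 2: ref 2 -> FAULT, frames=[7,2,-]
Step 3: ref 4 -> FAULT, frames=[7,2,4]
Step 4: ref 2 -> HIT, frames=[7,2,4]
Step 5: ref 7 -> HIT, frames=[7,2,4]
Step 6: ref 2 -> HIT, frames=[7,2,4]
Step 7: ref 4 -> HIT, frames=[7,2,4]
Step 8: ref 6 -> FAULT, evict 7, frames=[6,2,4]
At step 8: evicted page 7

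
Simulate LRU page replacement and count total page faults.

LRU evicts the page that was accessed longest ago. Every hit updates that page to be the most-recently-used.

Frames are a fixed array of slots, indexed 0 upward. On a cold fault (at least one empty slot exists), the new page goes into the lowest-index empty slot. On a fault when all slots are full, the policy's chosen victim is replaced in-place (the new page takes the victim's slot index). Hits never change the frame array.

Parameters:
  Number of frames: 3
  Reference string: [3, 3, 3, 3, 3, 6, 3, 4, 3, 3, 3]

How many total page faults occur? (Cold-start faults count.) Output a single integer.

Answer: 3

Derivation:
Step 0: ref 3 → FAULT, frames=[3,-,-]
Step 1: ref 3 → HIT, frames=[3,-,-]
Step 2: ref 3 → HIT, frames=[3,-,-]
Step 3: ref 3 → HIT, frames=[3,-,-]
Step 4: ref 3 → HIT, frames=[3,-,-]
Step 5: ref 6 → FAULT, frames=[3,6,-]
Step 6: ref 3 → HIT, frames=[3,6,-]
Step 7: ref 4 → FAULT, frames=[3,6,4]
Step 8: ref 3 → HIT, frames=[3,6,4]
Step 9: ref 3 → HIT, frames=[3,6,4]
Step 10: ref 3 → HIT, frames=[3,6,4]
Total faults: 3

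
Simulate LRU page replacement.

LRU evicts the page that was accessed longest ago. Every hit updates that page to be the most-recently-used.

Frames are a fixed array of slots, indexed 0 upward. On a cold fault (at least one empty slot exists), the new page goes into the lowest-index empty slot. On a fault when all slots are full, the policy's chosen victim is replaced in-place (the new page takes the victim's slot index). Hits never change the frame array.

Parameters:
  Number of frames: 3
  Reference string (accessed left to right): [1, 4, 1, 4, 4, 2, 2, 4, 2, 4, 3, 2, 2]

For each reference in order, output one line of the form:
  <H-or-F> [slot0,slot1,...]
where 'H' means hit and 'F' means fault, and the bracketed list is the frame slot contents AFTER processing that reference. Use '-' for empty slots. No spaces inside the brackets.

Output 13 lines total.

F [1,-,-]
F [1,4,-]
H [1,4,-]
H [1,4,-]
H [1,4,-]
F [1,4,2]
H [1,4,2]
H [1,4,2]
H [1,4,2]
H [1,4,2]
F [3,4,2]
H [3,4,2]
H [3,4,2]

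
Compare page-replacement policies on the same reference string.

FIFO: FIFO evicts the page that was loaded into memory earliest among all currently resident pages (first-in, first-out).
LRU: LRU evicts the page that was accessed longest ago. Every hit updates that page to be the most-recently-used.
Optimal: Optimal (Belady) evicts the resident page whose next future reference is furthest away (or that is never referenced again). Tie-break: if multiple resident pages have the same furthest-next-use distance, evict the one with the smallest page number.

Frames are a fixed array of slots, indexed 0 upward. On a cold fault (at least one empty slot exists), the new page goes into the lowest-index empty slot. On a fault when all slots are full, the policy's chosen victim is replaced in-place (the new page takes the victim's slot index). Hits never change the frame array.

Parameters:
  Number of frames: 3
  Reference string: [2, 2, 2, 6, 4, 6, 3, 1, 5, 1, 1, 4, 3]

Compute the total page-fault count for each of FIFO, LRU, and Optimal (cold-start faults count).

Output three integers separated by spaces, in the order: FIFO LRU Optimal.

Answer: 8 8 7

Derivation:
--- FIFO ---
  step 0: ref 2 -> FAULT, frames=[2,-,-] (faults so far: 1)
  step 1: ref 2 -> HIT, frames=[2,-,-] (faults so far: 1)
  step 2: ref 2 -> HIT, frames=[2,-,-] (faults so far: 1)
  step 3: ref 6 -> FAULT, frames=[2,6,-] (faults so far: 2)
  step 4: ref 4 -> FAULT, frames=[2,6,4] (faults so far: 3)
  step 5: ref 6 -> HIT, frames=[2,6,4] (faults so far: 3)
  step 6: ref 3 -> FAULT, evict 2, frames=[3,6,4] (faults so far: 4)
  step 7: ref 1 -> FAULT, evict 6, frames=[3,1,4] (faults so far: 5)
  step 8: ref 5 -> FAULT, evict 4, frames=[3,1,5] (faults so far: 6)
  step 9: ref 1 -> HIT, frames=[3,1,5] (faults so far: 6)
  step 10: ref 1 -> HIT, frames=[3,1,5] (faults so far: 6)
  step 11: ref 4 -> FAULT, evict 3, frames=[4,1,5] (faults so far: 7)
  step 12: ref 3 -> FAULT, evict 1, frames=[4,3,5] (faults so far: 8)
  FIFO total faults: 8
--- LRU ---
  step 0: ref 2 -> FAULT, frames=[2,-,-] (faults so far: 1)
  step 1: ref 2 -> HIT, frames=[2,-,-] (faults so far: 1)
  step 2: ref 2 -> HIT, frames=[2,-,-] (faults so far: 1)
  step 3: ref 6 -> FAULT, frames=[2,6,-] (faults so far: 2)
  step 4: ref 4 -> FAULT, frames=[2,6,4] (faults so far: 3)
  step 5: ref 6 -> HIT, frames=[2,6,4] (faults so far: 3)
  step 6: ref 3 -> FAULT, evict 2, frames=[3,6,4] (faults so far: 4)
  step 7: ref 1 -> FAULT, evict 4, frames=[3,6,1] (faults so far: 5)
  step 8: ref 5 -> FAULT, evict 6, frames=[3,5,1] (faults so far: 6)
  step 9: ref 1 -> HIT, frames=[3,5,1] (faults so far: 6)
  step 10: ref 1 -> HIT, frames=[3,5,1] (faults so far: 6)
  step 11: ref 4 -> FAULT, evict 3, frames=[4,5,1] (faults so far: 7)
  step 12: ref 3 -> FAULT, evict 5, frames=[4,3,1] (faults so far: 8)
  LRU total faults: 8
--- Optimal ---
  step 0: ref 2 -> FAULT, frames=[2,-,-] (faults so far: 1)
  step 1: ref 2 -> HIT, frames=[2,-,-] (faults so far: 1)
  step 2: ref 2 -> HIT, frames=[2,-,-] (faults so far: 1)
  step 3: ref 6 -> FAULT, frames=[2,6,-] (faults so far: 2)
  step 4: ref 4 -> FAULT, frames=[2,6,4] (faults so far: 3)
  step 5: ref 6 -> HIT, frames=[2,6,4] (faults so far: 3)
  step 6: ref 3 -> FAULT, evict 2, frames=[3,6,4] (faults so far: 4)
  step 7: ref 1 -> FAULT, evict 6, frames=[3,1,4] (faults so far: 5)
  step 8: ref 5 -> FAULT, evict 3, frames=[5,1,4] (faults so far: 6)
  step 9: ref 1 -> HIT, frames=[5,1,4] (faults so far: 6)
  step 10: ref 1 -> HIT, frames=[5,1,4] (faults so far: 6)
  step 11: ref 4 -> HIT, frames=[5,1,4] (faults so far: 6)
  step 12: ref 3 -> FAULT, evict 1, frames=[5,3,4] (faults so far: 7)
  Optimal total faults: 7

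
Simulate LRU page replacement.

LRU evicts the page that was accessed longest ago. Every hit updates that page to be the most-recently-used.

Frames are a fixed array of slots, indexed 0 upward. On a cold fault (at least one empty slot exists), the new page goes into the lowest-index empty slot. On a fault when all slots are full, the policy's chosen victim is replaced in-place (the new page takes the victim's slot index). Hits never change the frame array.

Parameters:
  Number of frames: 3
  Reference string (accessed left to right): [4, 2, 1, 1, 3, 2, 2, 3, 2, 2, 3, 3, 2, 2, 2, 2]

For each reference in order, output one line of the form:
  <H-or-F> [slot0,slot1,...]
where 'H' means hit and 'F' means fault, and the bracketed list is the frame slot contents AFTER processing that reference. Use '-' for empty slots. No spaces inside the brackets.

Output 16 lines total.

F [4,-,-]
F [4,2,-]
F [4,2,1]
H [4,2,1]
F [3,2,1]
H [3,2,1]
H [3,2,1]
H [3,2,1]
H [3,2,1]
H [3,2,1]
H [3,2,1]
H [3,2,1]
H [3,2,1]
H [3,2,1]
H [3,2,1]
H [3,2,1]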